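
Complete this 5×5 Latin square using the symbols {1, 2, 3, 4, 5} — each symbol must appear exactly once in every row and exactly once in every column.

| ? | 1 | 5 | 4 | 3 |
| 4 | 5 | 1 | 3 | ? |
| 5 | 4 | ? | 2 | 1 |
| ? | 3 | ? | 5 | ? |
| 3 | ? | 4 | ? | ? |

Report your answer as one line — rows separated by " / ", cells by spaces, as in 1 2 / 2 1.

(r1,c1) = 2
(r2,c5) = 2
(r3,c3) = 3
(r4,c1) = 1
(r4,c3) = 2
(r4,c5) = 4
(r5,c2) = 2
(r5,c4) = 1
(r5,c5) = 5

2 1 5 4 3 / 4 5 1 3 2 / 5 4 3 2 1 / 1 3 2 5 4 / 3 2 4 1 5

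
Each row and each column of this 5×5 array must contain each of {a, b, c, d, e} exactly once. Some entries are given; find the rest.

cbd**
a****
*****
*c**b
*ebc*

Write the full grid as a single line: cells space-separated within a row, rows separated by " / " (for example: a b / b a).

At row 2, column 2: row 2 has {a}; column 2 has {b,c,e}; that leaves d.
At row 3, column 2: row 3 is empty so far; column 2 has {b,c,d,e}; that leaves a.
At row 5, column 1: row 5 has {b,c,e}; column 1 has {a,c}; that leaves d.
At row 5, column 5: row 5 has {b,c,d,e}; column 5 has {b}; that leaves a.
At row 1, column 5: row 1 has {b,c,d}; column 5 has {a,b}; that leaves e.
At row 2, column 5: row 2 has {a,d}; column 5 has {a,b,e}; that leaves c.
At row 3, column 5: row 3 has {a}; column 5 has {a,b,c,e}; that leaves d.
At row 4, column 1: row 4 has {b,c}; column 1 has {a,c,d}; that leaves e.
At row 4, column 3: row 4 has {b,c,e}; column 3 has {b,d}; that leaves a.
At row 4, column 4: row 4 has {a,b,c,e}; column 4 has {c}; that leaves d.
At row 1, column 4: row 1 has {b,c,d,e}; column 4 has {c,d}; that leaves a.
At row 2, column 3: row 2 has {a,c,d}; column 3 has {a,b,d}; that leaves e.
At row 2, column 4: row 2 has {a,c,d,e}; column 4 has {a,c,d}; that leaves b.
At row 3, column 1: row 3 has {a,d}; column 1 has {a,c,d,e}; that leaves b.
At row 3, column 3: row 3 has {a,b,d}; column 3 has {a,b,d,e}; that leaves c.
At row 3, column 4: row 3 has {a,b,c,d}; column 4 has {a,b,c,d}; that leaves e.

c b d a e / a d e b c / b a c e d / e c a d b / d e b c a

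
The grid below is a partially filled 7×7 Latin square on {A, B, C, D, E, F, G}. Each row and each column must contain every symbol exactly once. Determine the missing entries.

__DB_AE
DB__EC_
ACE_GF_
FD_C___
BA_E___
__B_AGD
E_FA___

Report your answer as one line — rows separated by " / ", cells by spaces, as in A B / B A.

G F D B C A E / D B A G E C F / A C E D G F B / F D G C B E A / B A C E F D G / C E B F A G D / E G F A D B C

(r3,c4) = D
(r3,c7) = B
(r4,c5) = B
(r4,c6) = E
(r5,c6) = D
(r6,c1) = C
(r6,c4) = F
(r7,c2) = G
(r7,c6) = B
(r7,c7) = C
(r1,c1) = G
(r1,c2) = F
(r1,c5) = C
(r2,c4) = G
(r5,c5) = F
(r5,c7) = G
(r6,c2) = E
(r7,c5) = D
(r2,c3) = A
(r2,c7) = F
(r4,c3) = G
(r4,c7) = A
(r5,c3) = C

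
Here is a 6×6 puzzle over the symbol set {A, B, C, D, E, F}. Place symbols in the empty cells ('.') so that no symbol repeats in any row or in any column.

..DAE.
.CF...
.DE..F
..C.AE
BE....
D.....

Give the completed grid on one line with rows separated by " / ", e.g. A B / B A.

At row 4, column 1: row 4 has {A,C,E}; column 1 has {B,D}; that leaves F.
At row 4, column 2: row 4 has {A,C,E,F}; column 2 has {C,D,E}; that leaves B.
At row 4, column 4: row 4 has {A,B,C,E,F}; column 4 has {A}; that leaves D.
At row 5, column 3: row 5 has {B,E}; column 3 has {C,D,E,F}; that leaves A.
At row 6, column 3: row 6 has {D}; column 3 has {A,C,D,E,F}; that leaves B.
At row 1, column 1: row 1 has {A,D,E}; column 1 has {B,D,F}; that leaves C.
At row 1, column 2: row 1 has {A,C,D,E}; column 2 has {B,C,D,E}; that leaves F.
At row 1, column 6: row 1 has {A,C,D,E,F}; column 6 has {E,F}; that leaves B.
At row 3, column 1: row 3 has {D,E,F}; column 1 has {B,C,D,F}; that leaves A.
At row 6, column 2: row 6 has {B,D}; column 2 has {B,C,D,E,F}; that leaves A.
At row 6, column 6: row 6 has {A,B,D}; column 6 has {B,E,F}; that leaves C.
At row 2, column 1: row 2 has {C,F}; column 1 has {A,B,C,D,F}; that leaves E.
At row 2, column 4: row 2 has {C,E,F}; column 4 has {A,D}; that leaves B.
At row 2, column 5: row 2 has {B,C,E,F}; column 5 has {A,E}; that leaves D.
At row 2, column 6: row 2 has {B,C,D,E,F}; column 6 has {B,C,E,F}; that leaves A.
At row 3, column 4: row 3 has {A,D,E,F}; column 4 has {A,B,D}; that leaves C.
At row 3, column 5: row 3 has {A,C,D,E,F}; column 5 has {A,D,E}; that leaves B.
At row 5, column 4: row 5 has {A,B,E}; column 4 has {A,B,C,D}; that leaves F.
At row 5, column 5: row 5 has {A,B,E,F}; column 5 has {A,B,D,E}; that leaves C.
At row 5, column 6: row 5 has {A,B,C,E,F}; column 6 has {A,B,C,E,F}; that leaves D.
At row 6, column 4: row 6 has {A,B,C,D}; column 4 has {A,B,C,D,F}; that leaves E.
At row 6, column 5: row 6 has {A,B,C,D,E}; column 5 has {A,B,C,D,E}; that leaves F.

C F D A E B / E C F B D A / A D E C B F / F B C D A E / B E A F C D / D A B E F C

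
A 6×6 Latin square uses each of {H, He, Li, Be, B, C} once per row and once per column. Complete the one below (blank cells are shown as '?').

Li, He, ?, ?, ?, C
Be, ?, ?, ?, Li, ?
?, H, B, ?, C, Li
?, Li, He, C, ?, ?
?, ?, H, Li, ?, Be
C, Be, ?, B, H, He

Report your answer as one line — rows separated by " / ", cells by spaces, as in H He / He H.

Li He Be H B C / Be B C He Li H / He H B Be C Li / H Li He C Be B / B C H Li He Be / C Be Li B H He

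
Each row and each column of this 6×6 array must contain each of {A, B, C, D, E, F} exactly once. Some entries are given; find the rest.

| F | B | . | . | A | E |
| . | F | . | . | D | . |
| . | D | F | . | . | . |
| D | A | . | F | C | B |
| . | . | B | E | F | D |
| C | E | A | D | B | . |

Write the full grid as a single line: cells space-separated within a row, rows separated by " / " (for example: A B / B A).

F B D C A E / E F C B D A / B D F A E C / D A E F C B / A C B E F D / C E A D B F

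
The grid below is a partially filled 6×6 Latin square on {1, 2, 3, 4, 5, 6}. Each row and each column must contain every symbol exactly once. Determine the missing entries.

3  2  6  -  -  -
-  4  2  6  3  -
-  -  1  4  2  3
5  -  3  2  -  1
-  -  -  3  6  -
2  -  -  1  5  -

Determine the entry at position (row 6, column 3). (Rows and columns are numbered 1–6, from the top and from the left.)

4

Cell (r1,c4): row 1 has {2,3,6}; column 4 has {1,2,3,4,6} → 5.
Cell (r1,c6): row 1 has {2,3,5,6}; column 6 has {1,3} → 4.
Cell (r2,c1): row 2 has {2,3,4,6}; column 1 has {2,3,5} → 1.
Cell (r2,c6): row 2 has {1,2,3,4,6}; column 6 has {1,3,4} → 5.
Cell (r3,c1): row 3 has {1,2,3,4}; column 1 has {1,2,3,5} → 6.
Cell (r3,c2): row 3 has {1,2,3,4,6}; column 2 has {2,4} → 5.
Cell (r4,c2): row 4 has {1,2,3,5}; column 2 has {2,4,5} → 6.
Cell (r4,c5): row 4 has {1,2,3,5,6}; column 5 has {2,3,5,6} → 4.
Cell (r5,c1): row 5 has {3,6}; column 1 has {1,2,3,5,6} → 4.
Cell (r5,c2): row 5 has {3,4,6}; column 2 has {2,4,5,6} → 1.
Cell (r5,c3): row 5 has {1,3,4,6}; column 3 has {1,2,3,6} → 5.
Cell (r5,c6): row 5 has {1,3,4,5,6}; column 6 has {1,3,4,5} → 2.
Cell (r6,c2): row 6 has {1,2,5}; column 2 has {1,2,4,5,6} → 3.
Cell (r6,c3): row 6 has {1,2,3,5}; column 3 has {1,2,3,5,6} → 4.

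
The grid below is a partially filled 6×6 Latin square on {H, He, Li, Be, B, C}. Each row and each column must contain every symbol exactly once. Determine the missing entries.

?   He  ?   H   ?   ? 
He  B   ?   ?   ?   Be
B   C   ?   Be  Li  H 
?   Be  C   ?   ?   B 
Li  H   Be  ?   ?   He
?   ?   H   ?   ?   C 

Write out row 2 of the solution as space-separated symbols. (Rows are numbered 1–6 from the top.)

He B Li C H Be

At row 1, column 6: row 1 has {H,He}; column 6 has {H,He,Be,B,C}; that leaves Li.
At row 2, column 3: row 2 has {He,Be,B}; column 3 has {H,Be,C}; that leaves Li.
At row 2, column 4: row 2 has {He,Li,Be,B}; column 4 has {H,Be}; that leaves C.
At row 2, column 5: row 2 has {He,Li,Be,B,C}; column 5 has {Li}; that leaves H.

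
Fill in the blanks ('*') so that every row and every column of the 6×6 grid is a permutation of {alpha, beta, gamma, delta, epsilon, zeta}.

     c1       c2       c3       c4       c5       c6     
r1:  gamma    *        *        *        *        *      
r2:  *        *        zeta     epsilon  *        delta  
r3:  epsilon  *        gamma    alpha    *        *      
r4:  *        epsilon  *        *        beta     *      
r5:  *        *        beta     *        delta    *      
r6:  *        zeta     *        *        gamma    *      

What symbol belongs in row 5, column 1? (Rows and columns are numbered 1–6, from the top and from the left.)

zeta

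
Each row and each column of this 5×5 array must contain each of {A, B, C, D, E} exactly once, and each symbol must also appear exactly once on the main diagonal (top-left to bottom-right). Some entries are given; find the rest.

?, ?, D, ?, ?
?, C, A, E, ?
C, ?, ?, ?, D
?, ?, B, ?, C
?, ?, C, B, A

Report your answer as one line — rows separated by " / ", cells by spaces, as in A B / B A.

B A D C E / D C A E B / C B E A D / A E B D C / E D C B A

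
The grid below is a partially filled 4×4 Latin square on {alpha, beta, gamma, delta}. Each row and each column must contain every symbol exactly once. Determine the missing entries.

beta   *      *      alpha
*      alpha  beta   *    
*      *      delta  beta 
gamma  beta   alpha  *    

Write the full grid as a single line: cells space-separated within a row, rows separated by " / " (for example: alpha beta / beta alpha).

beta delta gamma alpha / delta alpha beta gamma / alpha gamma delta beta / gamma beta alpha delta

At row 1, column 3: row 1 has {alpha,beta}; column 3 has {alpha,beta,delta}; that leaves gamma.
At row 2, column 1: row 2 has {alpha,beta}; column 1 has {beta,gamma}; that leaves delta.
At row 2, column 4: row 2 has {alpha,beta,delta}; column 4 has {alpha,beta}; that leaves gamma.
At row 3, column 1: row 3 has {beta,delta}; column 1 has {beta,gamma,delta}; that leaves alpha.
At row 3, column 2: row 3 has {alpha,beta,delta}; column 2 has {alpha,beta}; that leaves gamma.
At row 4, column 4: row 4 has {alpha,beta,gamma}; column 4 has {alpha,beta,gamma}; that leaves delta.
At row 1, column 2: row 1 has {alpha,beta,gamma}; column 2 has {alpha,beta,gamma}; that leaves delta.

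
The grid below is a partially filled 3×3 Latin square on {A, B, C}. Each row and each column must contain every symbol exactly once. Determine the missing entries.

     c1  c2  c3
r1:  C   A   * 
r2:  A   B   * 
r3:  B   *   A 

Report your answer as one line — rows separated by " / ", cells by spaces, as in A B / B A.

Cell (r1,c3): row 1 has {A,C}; column 3 has {A} → B.
Cell (r2,c3): row 2 has {A,B}; column 3 has {A,B} → C.
Cell (r3,c2): row 3 has {A,B}; column 2 has {A,B} → C.

C A B / A B C / B C A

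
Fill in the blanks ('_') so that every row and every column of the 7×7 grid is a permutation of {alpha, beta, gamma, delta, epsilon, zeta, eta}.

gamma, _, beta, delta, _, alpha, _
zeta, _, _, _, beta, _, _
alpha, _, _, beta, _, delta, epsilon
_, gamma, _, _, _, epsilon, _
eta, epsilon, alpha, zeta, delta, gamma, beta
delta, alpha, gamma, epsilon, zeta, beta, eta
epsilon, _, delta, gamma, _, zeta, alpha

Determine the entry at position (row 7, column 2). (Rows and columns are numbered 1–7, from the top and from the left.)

beta

row 1 has {alpha,beta,gamma,delta}; column 7 has {alpha,beta,epsilon,eta} — only zeta is left for (r1,c7).
row 2 has {beta,zeta}; column 6 has {alpha,beta,gamma,delta,epsilon,zeta} — only eta is left for (r2,c6).
row 4 has {gamma,epsilon}; column 1 has {alpha,gamma,delta,epsilon,zeta,eta} — only beta is left for (r4,c1).
row 4 has {beta,gamma,epsilon}; column 7 has {alpha,beta,epsilon,zeta,eta} — only delta is left for (r4,c7).
row 7 has {alpha,gamma,delta,epsilon,zeta}; column 5 has {beta,delta,zeta} — only eta is left for (r7,c5).
row 1 has {alpha,beta,gamma,delta,zeta}; column 2 has {alpha,gamma,epsilon} — only eta is left for (r1,c2).
row 1 has {alpha,beta,gamma,delta,zeta,eta}; column 5 has {beta,delta,zeta,eta} — only epsilon is left for (r1,c5).
row 2 has {beta,zeta,eta}; column 2 has {alpha,gamma,epsilon,eta} — only delta is left for (r2,c2).
row 2 has {beta,delta,zeta,eta}; column 3 has {alpha,beta,gamma,delta} — only epsilon is left for (r2,c3).
row 2 has {beta,delta,epsilon,zeta,eta}; column 4 has {beta,gamma,delta,epsilon,zeta} — only alpha is left for (r2,c4).
row 2 has {alpha,beta,delta,epsilon,zeta,eta}; column 7 has {alpha,beta,delta,epsilon,zeta,eta} — only gamma is left for (r2,c7).
row 3 has {alpha,beta,delta,epsilon}; column 2 has {alpha,gamma,delta,epsilon,eta} — only zeta is left for (r3,c2).
row 3 has {alpha,beta,delta,epsilon,zeta}; column 3 has {alpha,beta,gamma,delta,epsilon} — only eta is left for (r3,c3).
row 3 has {alpha,beta,delta,epsilon,zeta,eta}; column 5 has {beta,delta,epsilon,zeta,eta} — only gamma is left for (r3,c5).
row 4 has {beta,gamma,delta,epsilon}; column 3 has {alpha,beta,gamma,delta,epsilon,eta} — only zeta is left for (r4,c3).
row 4 has {beta,gamma,delta,epsilon,zeta}; column 4 has {alpha,beta,gamma,delta,epsilon,zeta} — only eta is left for (r4,c4).
row 4 has {beta,gamma,delta,epsilon,zeta,eta}; column 5 has {beta,gamma,delta,epsilon,zeta,eta} — only alpha is left for (r4,c5).
row 7 has {alpha,gamma,delta,epsilon,zeta,eta}; column 2 has {alpha,gamma,delta,epsilon,zeta,eta} — only beta is left for (r7,c2).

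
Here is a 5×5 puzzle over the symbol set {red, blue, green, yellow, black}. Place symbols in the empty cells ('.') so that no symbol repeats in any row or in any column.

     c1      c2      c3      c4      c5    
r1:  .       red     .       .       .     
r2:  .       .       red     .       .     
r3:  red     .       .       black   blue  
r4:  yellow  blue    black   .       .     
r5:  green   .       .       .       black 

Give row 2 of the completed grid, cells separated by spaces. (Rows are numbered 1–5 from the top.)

blue black red yellow green

(r5,c2) = yellow
(r5,c3) = blue
(r5,c4) = red
(r3,c2) = green
(r3,c3) = yellow
(r4,c4) = green
(r4,c5) = red
(r1,c3) = green
(r1,c5) = yellow
(r2,c2) = black
(r2,c5) = green
(r1,c4) = blue
(r2,c1) = blue
(r2,c4) = yellow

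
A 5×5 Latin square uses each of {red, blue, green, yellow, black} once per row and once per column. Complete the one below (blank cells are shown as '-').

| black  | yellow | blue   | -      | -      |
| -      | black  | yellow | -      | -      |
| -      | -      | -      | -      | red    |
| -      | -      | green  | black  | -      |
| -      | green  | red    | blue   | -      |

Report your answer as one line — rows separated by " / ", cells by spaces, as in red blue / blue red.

black yellow blue red green / red black yellow green blue / green blue black yellow red / blue red green black yellow / yellow green red blue black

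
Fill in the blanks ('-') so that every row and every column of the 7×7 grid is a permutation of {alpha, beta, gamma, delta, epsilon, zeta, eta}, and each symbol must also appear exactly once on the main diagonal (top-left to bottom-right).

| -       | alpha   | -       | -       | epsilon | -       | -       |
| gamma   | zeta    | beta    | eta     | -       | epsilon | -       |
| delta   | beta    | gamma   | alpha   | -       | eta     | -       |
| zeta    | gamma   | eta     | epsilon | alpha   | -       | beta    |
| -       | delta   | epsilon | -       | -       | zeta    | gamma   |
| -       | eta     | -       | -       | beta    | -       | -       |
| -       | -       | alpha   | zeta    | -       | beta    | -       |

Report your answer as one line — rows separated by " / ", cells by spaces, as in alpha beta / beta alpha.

(r2,c5): row 2 has {beta,gamma,epsilon,zeta,eta}; column 5 has {alpha,beta,epsilon}, so it must be delta.
(r2,c7): row 2 has {beta,gamma,delta,epsilon,zeta,eta}; column 7 has {beta,gamma}, so it must be alpha.
(r3,c5): row 3 has {alpha,beta,gamma,delta,eta}; column 5 has {alpha,beta,delta,epsilon}, so it must be zeta.
(r3,c7): row 3 has {alpha,beta,gamma,delta,zeta,eta}; column 7 has {alpha,beta,gamma}, so it must be epsilon.
(r4,c6): row 4 has {alpha,beta,gamma,epsilon,zeta,eta}; column 6 has {beta,epsilon,zeta,eta}, so it must be delta.
(r5,c4): row 5 has {gamma,delta,epsilon,zeta}; column 4 has {alpha,epsilon,zeta,eta}, so it must be beta.
(r5,c5): row 5 has {beta,gamma,delta,epsilon,zeta}; column 5 has {alpha,beta,delta,epsilon,zeta}; the diagonal has {gamma,epsilon,zeta}, so it must be eta.
(r6,c6): row 6 has {beta,eta}; column 6 has {beta,delta,epsilon,zeta,eta}; the diagonal has {gamma,epsilon,zeta,eta}, so it must be alpha.
(r7,c2): row 7 has {alpha,beta,zeta}; column 2 has {alpha,beta,gamma,delta,zeta,eta}, so it must be epsilon.
(r7,c5): row 7 has {alpha,beta,epsilon,zeta}; column 5 has {alpha,beta,delta,epsilon,zeta,eta}, so it must be gamma.
(r7,c7): row 7 has {alpha,beta,gamma,epsilon,zeta}; column 7 has {alpha,beta,gamma,epsilon}; the diagonal has {alpha,gamma,epsilon,zeta,eta}, so it must be delta.
(r1,c1): row 1 has {alpha,epsilon}; column 1 has {gamma,delta,zeta}; the diagonal has {alpha,gamma,delta,epsilon,zeta,eta}, so it must be beta.
(r1,c6): row 1 has {alpha,beta,epsilon}; column 6 has {alpha,beta,delta,epsilon,zeta,eta}, so it must be gamma.
(r5,c1): row 5 has {beta,gamma,delta,epsilon,zeta,eta}; column 1 has {beta,gamma,delta,zeta}, so it must be alpha.
(r6,c1): row 6 has {alpha,beta,eta}; column 1 has {alpha,beta,gamma,delta,zeta}, so it must be epsilon.
(r6,c7): row 6 has {alpha,beta,epsilon,eta}; column 7 has {alpha,beta,gamma,delta,epsilon}, so it must be zeta.
(r7,c1): row 7 has {alpha,beta,gamma,delta,epsilon,zeta}; column 1 has {alpha,beta,gamma,delta,epsilon,zeta}, so it must be eta.
(r1,c4): row 1 has {alpha,beta,gamma,epsilon}; column 4 has {alpha,beta,epsilon,zeta,eta}, so it must be delta.
(r1,c7): row 1 has {alpha,beta,gamma,delta,epsilon}; column 7 has {alpha,beta,gamma,delta,epsilon,zeta}, so it must be eta.
(r6,c3): row 6 has {alpha,beta,epsilon,zeta,eta}; column 3 has {alpha,beta,gamma,epsilon,eta}, so it must be delta.
(r6,c4): row 6 has {alpha,beta,delta,epsilon,zeta,eta}; column 4 has {alpha,beta,delta,epsilon,zeta,eta}, so it must be gamma.
(r1,c3): row 1 has {alpha,beta,gamma,delta,epsilon,eta}; column 3 has {alpha,beta,gamma,delta,epsilon,eta}, so it must be zeta.

beta alpha zeta delta epsilon gamma eta / gamma zeta beta eta delta epsilon alpha / delta beta gamma alpha zeta eta epsilon / zeta gamma eta epsilon alpha delta beta / alpha delta epsilon beta eta zeta gamma / epsilon eta delta gamma beta alpha zeta / eta epsilon alpha zeta gamma beta delta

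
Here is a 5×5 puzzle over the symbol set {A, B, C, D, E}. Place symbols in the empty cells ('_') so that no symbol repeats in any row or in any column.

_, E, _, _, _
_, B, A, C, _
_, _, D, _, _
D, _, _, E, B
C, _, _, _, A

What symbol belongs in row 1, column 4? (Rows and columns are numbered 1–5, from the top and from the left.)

D

At row 2, column 1: row 2 has {A,B,C}; column 1 has {C,D}; that leaves E.
At row 2, column 5: row 2 has {A,B,C,E}; column 5 has {A,B}; that leaves D.
At row 4, column 3: row 4 has {B,D,E}; column 3 has {A,D}; that leaves C.
At row 5, column 2: row 5 has {A,C}; column 2 has {B,E}; that leaves D.
At row 5, column 4: row 5 has {A,C,D}; column 4 has {C,E}; that leaves B.
At row 1, column 3: row 1 has {E}; column 3 has {A,C,D}; that leaves B.
At row 1, column 5: row 1 has {B,E}; column 5 has {A,B,D}; that leaves C.
At row 3, column 4: row 3 has {D}; column 4 has {B,C,E}; that leaves A.
At row 3, column 5: row 3 has {A,D}; column 5 has {A,B,C,D}; that leaves E.
At row 4, column 2: row 4 has {B,C,D,E}; column 2 has {B,D,E}; that leaves A.
At row 5, column 3: row 5 has {A,B,C,D}; column 3 has {A,B,C,D}; that leaves E.
At row 1, column 1: row 1 has {B,C,E}; column 1 has {C,D,E}; that leaves A.
At row 1, column 4: row 1 has {A,B,C,E}; column 4 has {A,B,C,E}; that leaves D.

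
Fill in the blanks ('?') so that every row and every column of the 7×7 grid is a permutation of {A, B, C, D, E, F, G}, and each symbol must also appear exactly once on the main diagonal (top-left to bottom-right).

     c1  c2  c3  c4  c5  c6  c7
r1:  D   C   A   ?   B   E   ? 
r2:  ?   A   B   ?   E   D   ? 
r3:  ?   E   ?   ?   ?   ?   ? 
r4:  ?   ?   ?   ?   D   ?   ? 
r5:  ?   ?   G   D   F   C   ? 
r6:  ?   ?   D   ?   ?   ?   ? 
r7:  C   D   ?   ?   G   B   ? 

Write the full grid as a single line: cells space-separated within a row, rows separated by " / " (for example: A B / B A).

(r3,c3) = C
(r3,c5) = A
(r5,c2) = B
(r6,c5) = C
(r6,c6) = G
(r7,c7) = E
(r3,c6) = F
(r4,c4) = B
(r4,c6) = A
(r5,c7) = A
(r6,c2) = F
(r6,c7) = B
(r7,c3) = F
(r7,c4) = A
(r3,c4) = G
(r3,c7) = D
(r4,c2) = G
(r4,c3) = E
(r5,c1) = E
(r6,c1) = A
(r6,c4) = E
(r1,c4) = F
(r1,c7) = G
(r2,c4) = C
(r2,c7) = F
(r3,c1) = B
(r4,c1) = F
(r4,c7) = C
(r2,c1) = G

D C A F B E G / G A B C E D F / B E C G A F D / F G E B D A C / E B G D F C A / A F D E C G B / C D F A G B E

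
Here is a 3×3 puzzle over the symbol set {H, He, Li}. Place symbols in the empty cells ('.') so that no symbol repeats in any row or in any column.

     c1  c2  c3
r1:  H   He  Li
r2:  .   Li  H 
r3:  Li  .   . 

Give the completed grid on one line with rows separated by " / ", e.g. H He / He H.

H He Li / He Li H / Li H He

(r2,c1): row 2 has {H,Li}; column 1 has {H,Li}, so it must be He.
(r3,c2): row 3 has {Li}; column 2 has {He,Li}, so it must be H.
(r3,c3): row 3 has {H,Li}; column 3 has {H,Li}, so it must be He.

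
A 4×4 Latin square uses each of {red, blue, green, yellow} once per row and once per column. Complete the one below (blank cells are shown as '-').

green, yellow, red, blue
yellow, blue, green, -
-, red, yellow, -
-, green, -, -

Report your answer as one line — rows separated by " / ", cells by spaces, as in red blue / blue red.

(r2,c4) = red
(r3,c1) = blue
(r3,c4) = green
(r4,c1) = red
(r4,c3) = blue
(r4,c4) = yellow

green yellow red blue / yellow blue green red / blue red yellow green / red green blue yellow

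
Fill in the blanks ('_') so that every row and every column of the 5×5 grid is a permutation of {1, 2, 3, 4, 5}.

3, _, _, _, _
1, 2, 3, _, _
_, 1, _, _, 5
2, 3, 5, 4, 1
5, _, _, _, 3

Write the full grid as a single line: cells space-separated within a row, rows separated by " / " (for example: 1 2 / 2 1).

(r2,c4): row 2 has {1,2,3}; column 4 has {4}, so it must be 5.
(r2,c5): row 2 has {1,2,3,5}; column 5 has {1,3,5}, so it must be 4.
(r3,c1): row 3 has {1,5}; column 1 has {1,2,3,5}, so it must be 4.
(r3,c3): row 3 has {1,4,5}; column 3 has {3,5}, so it must be 2.
(r3,c4): row 3 has {1,2,4,5}; column 4 has {4,5}, so it must be 3.
(r5,c2): row 5 has {3,5}; column 2 has {1,2,3}, so it must be 4.
(r5,c3): row 5 has {3,4,5}; column 3 has {2,3,5}, so it must be 1.
(r5,c4): row 5 has {1,3,4,5}; column 4 has {3,4,5}, so it must be 2.
(r1,c2): row 1 has {3}; column 2 has {1,2,3,4}, so it must be 5.
(r1,c3): row 1 has {3,5}; column 3 has {1,2,3,5}, so it must be 4.
(r1,c4): row 1 has {3,4,5}; column 4 has {2,3,4,5}, so it must be 1.
(r1,c5): row 1 has {1,3,4,5}; column 5 has {1,3,4,5}, so it must be 2.

3 5 4 1 2 / 1 2 3 5 4 / 4 1 2 3 5 / 2 3 5 4 1 / 5 4 1 2 3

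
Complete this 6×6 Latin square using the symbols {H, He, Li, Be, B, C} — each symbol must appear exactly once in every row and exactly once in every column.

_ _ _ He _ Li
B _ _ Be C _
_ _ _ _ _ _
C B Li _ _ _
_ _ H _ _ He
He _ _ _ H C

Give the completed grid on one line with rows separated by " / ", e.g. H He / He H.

At row 2, column 3: row 2 has {Be,B,C}; column 3 has {H,Li}; that leaves He.
At row 2, column 6: row 2 has {He,Be,B,C}; column 6 has {He,Li,C}; that leaves H.
At row 4, column 4: row 4 has {Li,B,C}; column 4 has {He,Be}; that leaves H.
At row 4, column 6: row 4 has {H,Li,B,C}; column 6 has {H,He,Li,C}; that leaves Be.
At row 2, column 2: row 2 has {H,He,Be,B,C}; column 2 has {B}; that leaves Li.
At row 3, column 6: row 3 is empty so far; column 6 has {H,He,Li,Be,C}; that leaves B.
At row 4, column 5: row 4 has {H,Li,Be,B,C}; column 5 has {H,C}; that leaves He.
At row 6, column 2: row 6 has {H,He,C}; column 2 has {Li,B}; that leaves Be.
At row 6, column 3: row 6 has {H,He,Be,C}; column 3 has {H,He,Li}; that leaves B.
At row 6, column 4: row 6 has {H,He,Be,B,C}; column 4 has {H,He,Be}; that leaves Li.
At row 3, column 4: row 3 has {B}; column 4 has {H,He,Li,Be}; that leaves C.
At row 5, column 2: row 5 has {H,He}; column 2 has {Li,Be,B}; that leaves C.
At row 5, column 4: row 5 has {H,He,C}; column 4 has {H,He,Li,Be,C}; that leaves B.
At row 1, column 2: row 1 has {He,Li}; column 2 has {Li,Be,B,C}; that leaves H.
At row 3, column 2: row 3 has {B,C}; column 2 has {H,Li,Be,B,C}; that leaves He.
At row 3, column 3: row 3 has {He,B,C}; column 3 has {H,He,Li,B}; that leaves Be.
At row 3, column 5: row 3 has {He,Be,B,C}; column 5 has {H,He,C}; that leaves Li.
At row 5, column 5: row 5 has {H,He,B,C}; column 5 has {H,He,Li,C}; that leaves Be.
At row 1, column 1: row 1 has {H,He,Li}; column 1 has {He,B,C}; that leaves Be.
At row 1, column 3: row 1 has {H,He,Li,Be}; column 3 has {H,He,Li,Be,B}; that leaves C.
At row 1, column 5: row 1 has {H,He,Li,Be,C}; column 5 has {H,He,Li,Be,C}; that leaves B.
At row 3, column 1: row 3 has {He,Li,Be,B,C}; column 1 has {He,Be,B,C}; that leaves H.
At row 5, column 1: row 5 has {H,He,Be,B,C}; column 1 has {H,He,Be,B,C}; that leaves Li.

Be H C He B Li / B Li He Be C H / H He Be C Li B / C B Li H He Be / Li C H B Be He / He Be B Li H C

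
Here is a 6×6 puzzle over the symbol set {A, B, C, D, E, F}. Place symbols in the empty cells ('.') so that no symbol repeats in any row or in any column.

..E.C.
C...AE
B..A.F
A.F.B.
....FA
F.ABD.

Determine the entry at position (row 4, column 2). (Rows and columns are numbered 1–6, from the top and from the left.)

C

(r1,c1) = D
(r1,c4) = F
(r1,c6) = B
(r2,c4) = D
(r3,c5) = E
(r5,c1) = E
(r5,c4) = C
(r6,c6) = C
(r1,c2) = A
(r2,c3) = B
(r4,c4) = E
(r4,c6) = D
(r5,c3) = D
(r6,c2) = E
(r2,c2) = F
(r3,c3) = C
(r4,c2) = C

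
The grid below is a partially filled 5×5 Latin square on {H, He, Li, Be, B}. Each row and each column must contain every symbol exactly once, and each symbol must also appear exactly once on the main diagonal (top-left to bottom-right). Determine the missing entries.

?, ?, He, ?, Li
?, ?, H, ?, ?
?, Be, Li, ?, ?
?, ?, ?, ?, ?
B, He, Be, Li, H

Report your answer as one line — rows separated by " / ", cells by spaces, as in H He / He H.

Be H He B Li / Li B H Be He / He Be Li H B / H Li B He Be / B He Be Li H

Cell (r1,c1): row 1 has {He,Li}; column 1 has {B}; the diagonal has {H,Li} → Be.
Cell (r2,c2): row 2 has {H}; column 2 has {He,Be}; the diagonal has {H,Li,Be} → B.
Cell (r4,c3): row 4 is empty so far; column 3 has {H,He,Li,Be} → B.
Cell (r4,c4): row 4 has {B}; column 4 has {Li}; the diagonal has {H,Li,Be,B} → He.
Cell (r4,c5): row 4 has {He,B}; column 5 has {H,Li} → Be.
Cell (r1,c2): row 1 has {He,Li,Be}; column 2 has {He,Be,B} → H.
Cell (r1,c4): row 1 has {H,He,Li,Be}; column 4 has {He,Li} → B.
Cell (r2,c4): row 2 has {H,B}; column 4 has {He,Li,B} → Be.
Cell (r2,c5): row 2 has {H,Be,B}; column 5 has {H,Li,Be} → He.
Cell (r3,c4): row 3 has {Li,Be}; column 4 has {He,Li,Be,B} → H.
Cell (r3,c5): row 3 has {H,Li,Be}; column 5 has {H,He,Li,Be} → B.
Cell (r4,c2): row 4 has {He,Be,B}; column 2 has {H,He,Be,B} → Li.
Cell (r2,c1): row 2 has {H,He,Be,B}; column 1 has {Be,B} → Li.
Cell (r3,c1): row 3 has {H,Li,Be,B}; column 1 has {Li,Be,B} → He.
Cell (r4,c1): row 4 has {He,Li,Be,B}; column 1 has {He,Li,Be,B} → H.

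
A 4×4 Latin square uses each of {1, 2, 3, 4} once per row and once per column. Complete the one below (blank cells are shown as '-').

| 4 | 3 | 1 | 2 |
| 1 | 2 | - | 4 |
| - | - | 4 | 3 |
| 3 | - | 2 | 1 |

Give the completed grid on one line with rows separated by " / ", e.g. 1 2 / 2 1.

4 3 1 2 / 1 2 3 4 / 2 1 4 3 / 3 4 2 1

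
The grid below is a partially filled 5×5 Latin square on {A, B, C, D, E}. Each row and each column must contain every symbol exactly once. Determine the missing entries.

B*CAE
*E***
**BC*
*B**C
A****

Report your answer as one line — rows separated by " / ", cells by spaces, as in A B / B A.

B D C A E / C E D B A / E A B C D / D B A E C / A C E D B

row 1 has {A,B,C,E}; column 2 has {B,E} — only D is left for (r1,c2).
row 3 has {B,C}; column 2 has {B,D,E} — only A is left for (r3,c2).
row 3 has {A,B,C}; column 5 has {C,E} — only D is left for (r3,c5).
row 5 has {A}; column 2 has {A,B,D,E} — only C is left for (r5,c2).
row 5 has {A,C}; column 5 has {C,D,E} — only B is left for (r5,c5).
row 2 has {E}; column 5 has {B,C,D,E} — only A is left for (r2,c5).
row 3 has {A,B,C,D}; column 1 has {A,B} — only E is left for (r3,c1).
row 4 has {B,C}; column 1 has {A,B,E} — only D is left for (r4,c1).
row 4 has {B,C,D}; column 4 has {A,C} — only E is left for (r4,c4).
row 5 has {A,B,C}; column 4 has {A,C,E} — only D is left for (r5,c4).
row 2 has {A,E}; column 1 has {A,B,D,E} — only C is left for (r2,c1).
row 2 has {A,C,E}; column 3 has {B,C} — only D is left for (r2,c3).
row 2 has {A,C,D,E}; column 4 has {A,C,D,E} — only B is left for (r2,c4).
row 4 has {B,C,D,E}; column 3 has {B,C,D} — only A is left for (r4,c3).
row 5 has {A,B,C,D}; column 3 has {A,B,C,D} — only E is left for (r5,c3).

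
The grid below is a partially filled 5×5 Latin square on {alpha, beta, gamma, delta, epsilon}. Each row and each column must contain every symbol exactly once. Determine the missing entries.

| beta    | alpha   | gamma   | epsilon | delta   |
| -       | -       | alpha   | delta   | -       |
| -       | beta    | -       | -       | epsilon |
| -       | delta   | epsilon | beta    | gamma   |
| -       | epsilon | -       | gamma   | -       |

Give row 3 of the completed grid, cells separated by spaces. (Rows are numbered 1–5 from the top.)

gamma beta delta alpha epsilon

(r2,c2) = gamma
(r2,c5) = beta
(r3,c3) = delta
(r3,c4) = alpha
(r4,c1) = alpha
(r5,c1) = delta
(r5,c3) = beta
(r5,c5) = alpha
(r2,c1) = epsilon
(r3,c1) = gamma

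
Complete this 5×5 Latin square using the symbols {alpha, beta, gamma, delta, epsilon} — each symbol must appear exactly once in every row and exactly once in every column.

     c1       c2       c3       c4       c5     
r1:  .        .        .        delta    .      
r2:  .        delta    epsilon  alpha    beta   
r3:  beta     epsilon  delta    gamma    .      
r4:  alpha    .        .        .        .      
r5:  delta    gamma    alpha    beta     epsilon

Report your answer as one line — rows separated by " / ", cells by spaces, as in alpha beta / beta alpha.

epsilon alpha beta delta gamma / gamma delta epsilon alpha beta / beta epsilon delta gamma alpha / alpha beta gamma epsilon delta / delta gamma alpha beta epsilon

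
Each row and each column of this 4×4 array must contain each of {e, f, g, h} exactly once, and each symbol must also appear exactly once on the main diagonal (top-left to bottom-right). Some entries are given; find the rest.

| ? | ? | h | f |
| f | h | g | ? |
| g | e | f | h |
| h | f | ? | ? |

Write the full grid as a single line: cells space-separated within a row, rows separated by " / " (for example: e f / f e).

(r1,c1) = e
(r1,c2) = g
(r2,c4) = e
(r4,c3) = e
(r4,c4) = g

e g h f / f h g e / g e f h / h f e g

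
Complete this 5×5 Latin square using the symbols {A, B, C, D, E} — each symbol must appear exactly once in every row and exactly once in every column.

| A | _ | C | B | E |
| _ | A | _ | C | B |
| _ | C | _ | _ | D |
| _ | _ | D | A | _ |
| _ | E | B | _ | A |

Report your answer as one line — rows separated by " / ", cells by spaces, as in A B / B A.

A D C B E / D A E C B / B C A E D / E B D A C / C E B D A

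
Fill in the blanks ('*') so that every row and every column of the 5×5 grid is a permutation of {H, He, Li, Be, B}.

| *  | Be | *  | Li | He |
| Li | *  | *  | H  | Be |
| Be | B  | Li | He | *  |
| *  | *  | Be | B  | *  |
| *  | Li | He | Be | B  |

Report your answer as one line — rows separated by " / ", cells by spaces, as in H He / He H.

B Be H Li He / Li He B H Be / Be B Li He H / He H Be B Li / H Li He Be B

At row 2, column 2: row 2 has {H,Li,Be}; column 2 has {Li,Be,B}; that leaves He.
At row 2, column 3: row 2 has {H,He,Li,Be}; column 3 has {He,Li,Be}; that leaves B.
At row 3, column 5: row 3 has {He,Li,Be,B}; column 5 has {He,Be,B}; that leaves H.
At row 4, column 2: row 4 has {Be,B}; column 2 has {He,Li,Be,B}; that leaves H.
At row 4, column 5: row 4 has {H,Be,B}; column 5 has {H,He,Be,B}; that leaves Li.
At row 5, column 1: row 5 has {He,Li,Be,B}; column 1 has {Li,Be}; that leaves H.
At row 1, column 1: row 1 has {He,Li,Be}; column 1 has {H,Li,Be}; that leaves B.
At row 1, column 3: row 1 has {He,Li,Be,B}; column 3 has {He,Li,Be,B}; that leaves H.
At row 4, column 1: row 4 has {H,Li,Be,B}; column 1 has {H,Li,Be,B}; that leaves He.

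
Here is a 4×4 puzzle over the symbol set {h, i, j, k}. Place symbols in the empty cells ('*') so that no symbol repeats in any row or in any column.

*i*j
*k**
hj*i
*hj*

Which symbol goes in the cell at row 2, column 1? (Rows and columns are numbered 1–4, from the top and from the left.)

(r1,c1) = k
(r1,c3) = h
(r2,c3) = i
(r2,c4) = h
(r3,c3) = k
(r4,c1) = i
(r4,c4) = k
(r2,c1) = j

j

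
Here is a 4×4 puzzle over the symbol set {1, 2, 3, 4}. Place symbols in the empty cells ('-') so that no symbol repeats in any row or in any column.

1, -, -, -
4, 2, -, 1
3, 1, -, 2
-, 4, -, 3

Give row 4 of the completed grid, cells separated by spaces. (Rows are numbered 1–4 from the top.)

(r1,c2) = 3
(r1,c4) = 4
(r2,c3) = 3
(r3,c3) = 4
(r4,c1) = 2
(r4,c3) = 1

2 4 1 3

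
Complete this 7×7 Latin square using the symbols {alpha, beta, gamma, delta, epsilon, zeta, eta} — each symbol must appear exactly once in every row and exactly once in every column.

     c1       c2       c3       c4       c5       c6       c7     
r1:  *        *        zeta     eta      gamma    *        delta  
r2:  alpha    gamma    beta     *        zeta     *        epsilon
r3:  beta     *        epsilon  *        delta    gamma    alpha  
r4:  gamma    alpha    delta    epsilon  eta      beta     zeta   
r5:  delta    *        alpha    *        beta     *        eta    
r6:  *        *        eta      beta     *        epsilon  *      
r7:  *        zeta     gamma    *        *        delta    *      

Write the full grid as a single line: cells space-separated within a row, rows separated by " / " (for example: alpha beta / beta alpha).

epsilon beta zeta eta gamma alpha delta / alpha gamma beta delta zeta eta epsilon / beta eta epsilon zeta delta gamma alpha / gamma alpha delta epsilon eta beta zeta / delta epsilon alpha gamma beta zeta eta / zeta delta eta beta alpha epsilon gamma / eta zeta gamma alpha epsilon delta beta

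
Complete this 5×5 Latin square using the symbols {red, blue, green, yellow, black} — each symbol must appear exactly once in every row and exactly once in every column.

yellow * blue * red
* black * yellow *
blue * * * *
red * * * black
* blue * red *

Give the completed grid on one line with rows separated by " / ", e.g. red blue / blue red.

At row 1, column 2: row 1 has {red,blue,yellow}; column 2 has {blue,black}; that leaves green.
At row 1, column 4: row 1 has {red,blue,green,yellow}; column 4 has {red,yellow}; that leaves black.
At row 2, column 1: row 2 has {yellow,black}; column 1 has {red,blue,yellow}; that leaves green.
At row 2, column 3: row 2 has {green,yellow,black}; column 3 has {blue}; that leaves red.
At row 2, column 5: row 2 has {red,green,yellow,black}; column 5 has {red,black}; that leaves blue.
At row 3, column 4: row 3 has {blue}; column 4 has {red,yellow,black}; that leaves green.
At row 3, column 5: row 3 has {blue,green}; column 5 has {red,blue,black}; that leaves yellow.
At row 4, column 2: row 4 has {red,black}; column 2 has {blue,green,black}; that leaves yellow.
At row 4, column 3: row 4 has {red,yellow,black}; column 3 has {red,blue}; that leaves green.
At row 4, column 4: row 4 has {red,green,yellow,black}; column 4 has {red,green,yellow,black}; that leaves blue.
At row 5, column 1: row 5 has {red,blue}; column 1 has {red,blue,green,yellow}; that leaves black.
At row 5, column 3: row 5 has {red,blue,black}; column 3 has {red,blue,green}; that leaves yellow.
At row 5, column 5: row 5 has {red,blue,yellow,black}; column 5 has {red,blue,yellow,black}; that leaves green.
At row 3, column 2: row 3 has {blue,green,yellow}; column 2 has {blue,green,yellow,black}; that leaves red.
At row 3, column 3: row 3 has {red,blue,green,yellow}; column 3 has {red,blue,green,yellow}; that leaves black.

yellow green blue black red / green black red yellow blue / blue red black green yellow / red yellow green blue black / black blue yellow red green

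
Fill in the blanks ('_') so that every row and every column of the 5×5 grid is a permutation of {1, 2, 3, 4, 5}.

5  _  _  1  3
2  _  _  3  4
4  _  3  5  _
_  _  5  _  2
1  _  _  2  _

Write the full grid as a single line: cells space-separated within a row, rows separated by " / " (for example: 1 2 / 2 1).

5 4 2 1 3 / 2 5 1 3 4 / 4 2 3 5 1 / 3 1 5 4 2 / 1 3 4 2 5

(r2,c3) = 1
(r3,c5) = 1
(r4,c1) = 3
(r4,c4) = 4
(r5,c3) = 4
(r5,c5) = 5
(r1,c3) = 2
(r2,c2) = 5
(r3,c2) = 2
(r4,c2) = 1
(r5,c2) = 3
(r1,c2) = 4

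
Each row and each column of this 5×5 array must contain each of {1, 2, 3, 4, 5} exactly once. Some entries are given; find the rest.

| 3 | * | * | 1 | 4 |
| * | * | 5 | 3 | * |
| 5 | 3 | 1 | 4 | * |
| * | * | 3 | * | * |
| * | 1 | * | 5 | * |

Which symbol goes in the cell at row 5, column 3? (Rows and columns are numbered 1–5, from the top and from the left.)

(r1,c3) = 2
(r3,c5) = 2
(r4,c4) = 2
(r5,c3) = 4

4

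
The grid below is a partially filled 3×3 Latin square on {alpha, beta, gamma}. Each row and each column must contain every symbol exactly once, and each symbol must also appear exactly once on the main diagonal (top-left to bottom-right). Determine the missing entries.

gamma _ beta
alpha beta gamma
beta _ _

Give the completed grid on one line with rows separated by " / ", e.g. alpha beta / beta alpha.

(r1,c2) = alpha
(r3,c2) = gamma
(r3,c3) = alpha

gamma alpha beta / alpha beta gamma / beta gamma alpha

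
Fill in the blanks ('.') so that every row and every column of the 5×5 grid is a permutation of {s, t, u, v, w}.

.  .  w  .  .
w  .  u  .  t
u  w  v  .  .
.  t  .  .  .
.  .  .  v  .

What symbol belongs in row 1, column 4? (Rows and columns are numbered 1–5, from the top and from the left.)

u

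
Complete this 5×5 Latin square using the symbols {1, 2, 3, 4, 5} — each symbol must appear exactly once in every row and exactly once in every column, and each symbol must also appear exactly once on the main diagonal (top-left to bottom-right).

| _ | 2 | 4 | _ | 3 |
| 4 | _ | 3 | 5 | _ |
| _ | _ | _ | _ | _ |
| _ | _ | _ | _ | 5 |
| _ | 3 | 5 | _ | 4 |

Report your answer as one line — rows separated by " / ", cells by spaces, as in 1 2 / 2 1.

5 2 4 1 3 / 4 1 3 5 2 / 3 5 2 4 1 / 2 4 1 3 5 / 1 3 5 2 4

Cell (r1,c4): row 1 has {2,3,4}; column 4 has {5} → 1.
Cell (r2,c2): row 2 has {3,4,5}; column 2 has {2,3}; the diagonal has {4} → 1.
Cell (r2,c5): row 2 has {1,3,4,5}; column 5 has {3,4,5} → 2.
Cell (r3,c3): row 3 is empty so far; column 3 has {3,4,5}; the diagonal has {1,4} → 2.
Cell (r3,c5): row 3 has {2}; column 5 has {2,3,4,5} → 1.
Cell (r4,c2): row 4 has {5}; column 2 has {1,2,3} → 4.
Cell (r4,c3): row 4 has {4,5}; column 3 has {2,3,4,5} → 1.
Cell (r4,c4): row 4 has {1,4,5}; column 4 has {1,5}; the diagonal has {1,2,4} → 3.
Cell (r5,c4): row 5 has {3,4,5}; column 4 has {1,3,5} → 2.
Cell (r1,c1): row 1 has {1,2,3,4}; column 1 has {4}; the diagonal has {1,2,3,4} → 5.
Cell (r3,c1): row 3 has {1,2}; column 1 has {4,5} → 3.
Cell (r3,c2): row 3 has {1,2,3}; column 2 has {1,2,3,4} → 5.
Cell (r3,c4): row 3 has {1,2,3,5}; column 4 has {1,2,3,5} → 4.
Cell (r4,c1): row 4 has {1,3,4,5}; column 1 has {3,4,5} → 2.
Cell (r5,c1): row 5 has {2,3,4,5}; column 1 has {2,3,4,5} → 1.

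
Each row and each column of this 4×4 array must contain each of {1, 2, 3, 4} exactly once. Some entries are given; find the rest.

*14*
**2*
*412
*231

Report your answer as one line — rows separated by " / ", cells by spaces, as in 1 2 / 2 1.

At row 1, column 4: row 1 has {1,4}; column 4 has {1,2}; that leaves 3.
At row 2, column 2: row 2 has {2}; column 2 has {1,2,4}; that leaves 3.
At row 2, column 4: row 2 has {2,3}; column 4 has {1,2,3}; that leaves 4.
At row 3, column 1: row 3 has {1,2,4}; column 1 is empty so far; that leaves 3.
At row 4, column 1: row 4 has {1,2,3}; column 1 has {3}; that leaves 4.
At row 1, column 1: row 1 has {1,3,4}; column 1 has {3,4}; that leaves 2.
At row 2, column 1: row 2 has {2,3,4}; column 1 has {2,3,4}; that leaves 1.

2 1 4 3 / 1 3 2 4 / 3 4 1 2 / 4 2 3 1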